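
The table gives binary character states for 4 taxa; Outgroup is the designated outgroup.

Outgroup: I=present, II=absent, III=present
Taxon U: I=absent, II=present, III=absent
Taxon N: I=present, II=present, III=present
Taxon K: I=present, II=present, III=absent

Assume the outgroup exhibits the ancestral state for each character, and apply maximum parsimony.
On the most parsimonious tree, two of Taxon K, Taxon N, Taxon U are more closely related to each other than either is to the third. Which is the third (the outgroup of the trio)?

Character polarity is set by the outgroup: the derived state is whichever differs from the outgroup's state, so for I, III the derived state is 'absent', and for the remaining characters it is 'present'.
I (derived state 'absent') is unique to Taxon U (autapomorphy; uninformative for grouping).
II (derived state 'present') is shared by all ingroup taxa — unites the whole ingroup.
III: derived state 'absent' in Taxon K and Taxon U only — synapomorphy for {Taxon K, Taxon U}.
Most parsimonious ingroup topology: ((Taxon U,Taxon K),Taxon N).
Taxon K and Taxon U share a more recent common ancestor with each other than either does with Taxon N, so Taxon N is the least closely related of the three.

Taxon N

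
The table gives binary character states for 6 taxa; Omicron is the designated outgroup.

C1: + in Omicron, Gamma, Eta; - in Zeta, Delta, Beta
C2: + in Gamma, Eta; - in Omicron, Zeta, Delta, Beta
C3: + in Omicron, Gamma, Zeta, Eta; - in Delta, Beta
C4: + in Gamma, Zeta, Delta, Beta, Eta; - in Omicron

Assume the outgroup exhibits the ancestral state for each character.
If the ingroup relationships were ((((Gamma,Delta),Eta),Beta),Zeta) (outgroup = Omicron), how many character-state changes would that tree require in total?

Map each character onto ((((Gamma,Delta),Eta),Beta),Zeta) (rooted by Omicron) and count the minimum state changes it requires (Fitch parsimony):
C1: 3; C2: 2; C3: 2; C4: 1.
Total tree length = 8.

8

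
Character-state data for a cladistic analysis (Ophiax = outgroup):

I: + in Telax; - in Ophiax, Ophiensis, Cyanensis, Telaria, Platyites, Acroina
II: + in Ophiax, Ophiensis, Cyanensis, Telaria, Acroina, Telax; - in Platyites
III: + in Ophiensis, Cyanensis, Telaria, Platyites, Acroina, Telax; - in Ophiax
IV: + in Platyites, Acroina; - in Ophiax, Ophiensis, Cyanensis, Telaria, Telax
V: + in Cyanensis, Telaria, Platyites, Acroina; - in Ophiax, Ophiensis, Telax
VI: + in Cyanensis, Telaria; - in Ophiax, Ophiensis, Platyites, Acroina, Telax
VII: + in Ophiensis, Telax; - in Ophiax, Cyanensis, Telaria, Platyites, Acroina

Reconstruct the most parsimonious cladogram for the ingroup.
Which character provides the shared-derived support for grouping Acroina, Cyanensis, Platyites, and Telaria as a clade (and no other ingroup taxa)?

V

Character polarity is set by the outgroup: the derived state is whichever differs from the outgroup's state, so for II the derived state is '-', and for the remaining characters it is '+'.
I: derived state '+' in Telax only — an autapomorphy, so it tells us nothing about relationships among taxa.
II: derived state '-' in Platyites only — an autapomorphy, so it tells us nothing about relationships among taxa.
All ingroup taxa share the derived state '+' for III; it defines the ingroup but does not resolve relationships within it.
IV (derived state '+') is shared by Acroina and Platyites — a synapomorphy uniting that clade.
V: derived state '+' in Acroina, Cyanensis, Platyites, and Telaria only — synapomorphy for {Acroina, Cyanensis, Platyites, Telaria}.
VI (derived state '+') is shared by Cyanensis and Telaria — a synapomorphy uniting that clade.
VII (derived state '+') is shared by Ophiensis and Telax — a synapomorphy uniting that clade.
Most parsimonious ingroup topology: ((Ophiensis,Telax),((Cyanensis,Telaria),(Platyites,Acroina))).
The clade {Acroina, Cyanensis, Platyites, Telaria} is supported by V: its derived state '+' occurs in exactly those taxa and in no other taxon (including the outgroup).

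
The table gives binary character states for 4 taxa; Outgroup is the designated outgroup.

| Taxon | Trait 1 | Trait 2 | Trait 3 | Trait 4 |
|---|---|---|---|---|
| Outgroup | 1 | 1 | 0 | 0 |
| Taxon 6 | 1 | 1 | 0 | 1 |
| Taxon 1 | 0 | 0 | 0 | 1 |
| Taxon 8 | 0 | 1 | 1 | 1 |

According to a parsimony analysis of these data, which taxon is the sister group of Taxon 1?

Taxon 8

Character polarity is set by the outgroup: the derived state is whichever differs from the outgroup's state, so for Trait 1, Trait 2 the derived state is '0', and for the remaining characters it is '1'.
Trait 1 (derived state '0') is shared by Taxon 1 and Taxon 8 — a synapomorphy uniting that clade.
Trait 2: derived state '0' in Taxon 1 only — an autapomorphy, so it tells us nothing about relationships among taxa.
Trait 3: derived state '1' in Taxon 8 only — an autapomorphy, so it tells us nothing about relationships among taxa.
All ingroup taxa share the derived state '1' for Trait 4; it defines the ingroup but does not resolve relationships within it.
Most parsimonious ingroup topology: (Taxon 6,(Taxon 1,Taxon 8)).
Taxon 1 and Taxon 8 form a cherry on this tree, so they are sister taxa.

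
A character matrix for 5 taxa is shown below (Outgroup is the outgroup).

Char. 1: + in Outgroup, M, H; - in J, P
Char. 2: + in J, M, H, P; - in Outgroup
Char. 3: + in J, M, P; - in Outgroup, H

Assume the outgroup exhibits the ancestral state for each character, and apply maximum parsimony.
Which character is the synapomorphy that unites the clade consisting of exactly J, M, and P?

Character polarity is set by the outgroup: the derived state is whichever differs from the outgroup's state, so for Char. 1 the derived state is '-', and for the remaining characters it is '+'.
Char. 1: derived state '-' in J and P only — synapomorphy for {J, P}.
All ingroup taxa share the derived state '+' for Char. 2; it defines the ingroup but does not resolve relationships within it.
Char. 3: derived state '+' in J, M, and P only — synapomorphy for {J, M, P}.
Most parsimonious ingroup topology: (((P,J),M),H).
The clade {J, M, P} is supported by Char. 3: its derived state '+' occurs in exactly those taxa and in no other taxon (including the outgroup).

Char. 3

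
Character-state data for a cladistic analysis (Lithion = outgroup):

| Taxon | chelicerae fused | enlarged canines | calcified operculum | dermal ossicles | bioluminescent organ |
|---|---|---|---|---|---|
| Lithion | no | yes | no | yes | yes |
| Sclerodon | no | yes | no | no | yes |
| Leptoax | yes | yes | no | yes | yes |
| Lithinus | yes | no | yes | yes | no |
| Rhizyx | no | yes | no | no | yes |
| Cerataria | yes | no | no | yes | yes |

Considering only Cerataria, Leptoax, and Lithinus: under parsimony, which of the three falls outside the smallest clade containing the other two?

Character polarity is set by the outgroup: the derived state is whichever differs from the outgroup's state, so for enlarged canines, dermal ossicles, bioluminescent organ the derived state is 'no', and for the remaining characters it is 'yes'.
chelicerae fused (derived state 'yes') is shared by Cerataria, Leptoax, and Lithinus — a synapomorphy uniting that clade.
Only Cerataria and Lithinus show the derived state 'no' for enlarged canines, supporting them as a clade.
calcified operculum: derived state 'yes' in Lithinus only — an autapomorphy, so it tells us nothing about relationships among taxa.
dermal ossicles (derived state 'no') is shared by Rhizyx and Sclerodon — a synapomorphy uniting that clade.
bioluminescent organ: derived state 'no' in Lithinus only — an autapomorphy, so it tells us nothing about relationships among taxa.
Most parsimonious ingroup topology: ((Sclerodon,Rhizyx),(Leptoax,(Lithinus,Cerataria))).
Cerataria and Lithinus share a more recent common ancestor with each other than either does with Leptoax, so Leptoax is the least closely related of the three.

Leptoax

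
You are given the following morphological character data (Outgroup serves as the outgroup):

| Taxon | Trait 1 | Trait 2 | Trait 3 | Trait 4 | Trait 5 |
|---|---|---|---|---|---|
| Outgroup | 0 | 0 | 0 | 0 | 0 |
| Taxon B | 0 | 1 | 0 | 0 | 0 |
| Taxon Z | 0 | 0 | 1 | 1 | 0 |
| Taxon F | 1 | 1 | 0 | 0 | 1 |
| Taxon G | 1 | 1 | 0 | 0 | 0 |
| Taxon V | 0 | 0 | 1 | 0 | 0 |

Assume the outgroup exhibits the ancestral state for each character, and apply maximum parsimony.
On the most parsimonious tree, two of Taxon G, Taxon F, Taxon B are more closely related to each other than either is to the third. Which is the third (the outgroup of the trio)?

Taxon B

The outgroup has state '0' for every character, so '1' is the derived state throughout.
Only Taxon F and Taxon G show the derived state '1' for Trait 1, supporting them as a clade.
Trait 2: derived state '1' in Taxon B, Taxon F, and Taxon G only — synapomorphy for {Taxon B, Taxon F, Taxon G}.
Only Taxon V and Taxon Z show the derived state '1' for Trait 3, supporting them as a clade.
Trait 4: derived state '1' in Taxon Z only — an autapomorphy, so it tells us nothing about relationships among taxa.
Trait 5: derived state '1' in Taxon F only — an autapomorphy, so it tells us nothing about relationships among taxa.
Most parsimonious ingroup topology: ((Taxon B,(Taxon F,Taxon G)),(Taxon Z,Taxon V)).
Taxon F and Taxon G share a more recent common ancestor with each other than either does with Taxon B, so Taxon B is the least closely related of the three.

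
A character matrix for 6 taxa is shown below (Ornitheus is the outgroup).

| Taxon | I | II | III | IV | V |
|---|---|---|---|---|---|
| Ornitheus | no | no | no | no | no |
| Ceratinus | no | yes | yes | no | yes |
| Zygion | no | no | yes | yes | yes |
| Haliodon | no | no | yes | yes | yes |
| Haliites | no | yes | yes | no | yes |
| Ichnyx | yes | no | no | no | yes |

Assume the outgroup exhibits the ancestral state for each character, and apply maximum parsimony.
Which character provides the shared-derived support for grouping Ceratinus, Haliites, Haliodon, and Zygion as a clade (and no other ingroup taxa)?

The outgroup has state 'no' for every character, so 'yes' is the derived state throughout.
I: derived state 'yes' in Ichnyx only — an autapomorphy, so it tells us nothing about relationships among taxa.
II: derived state 'yes' in Ceratinus and Haliites only — synapomorphy for {Ceratinus, Haliites}.
III: derived state 'yes' in Ceratinus, Haliites, Haliodon, and Zygion only — synapomorphy for {Ceratinus, Haliites, Haliodon, Zygion}.
IV: derived state 'yes' in Haliodon and Zygion only — synapomorphy for {Haliodon, Zygion}.
V (derived state 'yes') is shared by all ingroup taxa — unites the whole ingroup.
Most parsimonious ingroup topology: (((Ceratinus,Haliites),(Zygion,Haliodon)),Ichnyx).
The clade {Ceratinus, Haliites, Haliodon, Zygion} is supported by III: its derived state 'yes' occurs in exactly those taxa and in no other taxon (including the outgroup).

III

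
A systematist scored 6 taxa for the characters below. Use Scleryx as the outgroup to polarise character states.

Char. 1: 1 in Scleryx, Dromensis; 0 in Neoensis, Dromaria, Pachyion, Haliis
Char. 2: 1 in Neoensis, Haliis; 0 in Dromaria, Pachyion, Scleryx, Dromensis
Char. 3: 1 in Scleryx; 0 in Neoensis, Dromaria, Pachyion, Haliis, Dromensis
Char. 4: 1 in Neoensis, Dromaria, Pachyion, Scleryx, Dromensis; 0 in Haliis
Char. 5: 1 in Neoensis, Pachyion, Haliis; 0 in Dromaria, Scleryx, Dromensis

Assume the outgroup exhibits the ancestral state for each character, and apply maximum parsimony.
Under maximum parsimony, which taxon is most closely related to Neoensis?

Character polarity is set by the outgroup: the derived state is whichever differs from the outgroup's state, so for Char. 1, Char. 3, Char. 4 the derived state is '0', and for the remaining characters it is '1'.
Only Dromaria, Haliis, Neoensis, and Pachyion show the derived state '0' for Char. 1, supporting them as a clade.
Only Haliis and Neoensis show the derived state '1' for Char. 2, supporting them as a clade.
All ingroup taxa share the derived state '0' for Char. 3; it defines the ingroup but does not resolve relationships within it.
Char. 4: derived state '0' in Haliis only — an autapomorphy, so it tells us nothing about relationships among taxa.
Char. 5 (derived state '1') is shared by Haliis, Neoensis, and Pachyion — a synapomorphy uniting that clade.
Most parsimonious ingroup topology: (((Pachyion,(Neoensis,Haliis)),Dromaria),Dromensis).
Neoensis and Haliis form a cherry on this tree, so they are sister taxa.

Haliis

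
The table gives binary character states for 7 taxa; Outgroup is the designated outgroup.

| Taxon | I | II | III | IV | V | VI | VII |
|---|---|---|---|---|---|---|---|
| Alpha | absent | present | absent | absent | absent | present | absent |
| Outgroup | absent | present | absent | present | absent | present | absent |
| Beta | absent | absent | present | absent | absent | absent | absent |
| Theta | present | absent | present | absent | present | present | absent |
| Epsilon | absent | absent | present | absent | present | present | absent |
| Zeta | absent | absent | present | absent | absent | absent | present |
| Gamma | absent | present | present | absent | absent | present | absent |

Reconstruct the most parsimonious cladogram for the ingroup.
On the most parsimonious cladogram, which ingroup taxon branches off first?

Character polarity is set by the outgroup: the derived state is whichever differs from the outgroup's state, so for II, IV, VI the derived state is 'absent', and for the remaining characters it is 'present'.
I: derived state 'present' in Theta only — an autapomorphy, so it tells us nothing about relationships among taxa.
II: derived state 'absent' in Beta, Epsilon, Theta, and Zeta only — synapomorphy for {Beta, Epsilon, Theta, Zeta}.
III (derived state 'present') is shared by Beta, Epsilon, Gamma, Theta, and Zeta — a synapomorphy uniting that clade.
All ingroup taxa share the derived state 'absent' for IV; it defines the ingroup but does not resolve relationships within it.
Only Epsilon and Theta show the derived state 'present' for V, supporting them as a clade.
VI (derived state 'absent') is shared by Beta and Zeta — a synapomorphy uniting that clade.
VII: derived state 'present' in Zeta only — an autapomorphy, so it tells us nothing about relationships among taxa.
Most parsimonious ingroup topology: ((((Epsilon,Theta),(Beta,Zeta)),Gamma),Alpha).
Alpha is sister to the clade containing all other ingroup taxa, so it is the earliest-diverging (most basal) ingroup lineage.

Alpha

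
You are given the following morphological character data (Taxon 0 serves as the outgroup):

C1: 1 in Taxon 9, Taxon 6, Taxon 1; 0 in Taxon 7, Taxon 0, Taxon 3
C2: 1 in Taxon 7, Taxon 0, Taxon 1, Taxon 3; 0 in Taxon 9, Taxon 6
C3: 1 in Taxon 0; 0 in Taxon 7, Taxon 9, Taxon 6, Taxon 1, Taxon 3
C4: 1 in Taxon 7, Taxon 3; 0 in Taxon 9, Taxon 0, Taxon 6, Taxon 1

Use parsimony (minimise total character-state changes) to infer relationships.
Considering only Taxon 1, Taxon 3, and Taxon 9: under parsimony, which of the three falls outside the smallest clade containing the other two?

Taxon 3

Character polarity is set by the outgroup: the derived state is whichever differs from the outgroup's state, so for C2, C3 the derived state is '0', and for the remaining characters it is '1'.
C1 (derived state '1') is shared by Taxon 1, Taxon 6, and Taxon 9 — a synapomorphy uniting that clade.
C2: derived state '0' in Taxon 6 and Taxon 9 only — synapomorphy for {Taxon 6, Taxon 9}.
C3 (derived state '0') is shared by all ingroup taxa — unites the whole ingroup.
C4 (derived state '1') is shared by Taxon 3 and Taxon 7 — a synapomorphy uniting that clade.
Most parsimonious ingroup topology: (((Taxon 6,Taxon 9),Taxon 1),(Taxon 3,Taxon 7)).
Taxon 1 and Taxon 9 share a more recent common ancestor with each other than either does with Taxon 3, so Taxon 3 is the least closely related of the three.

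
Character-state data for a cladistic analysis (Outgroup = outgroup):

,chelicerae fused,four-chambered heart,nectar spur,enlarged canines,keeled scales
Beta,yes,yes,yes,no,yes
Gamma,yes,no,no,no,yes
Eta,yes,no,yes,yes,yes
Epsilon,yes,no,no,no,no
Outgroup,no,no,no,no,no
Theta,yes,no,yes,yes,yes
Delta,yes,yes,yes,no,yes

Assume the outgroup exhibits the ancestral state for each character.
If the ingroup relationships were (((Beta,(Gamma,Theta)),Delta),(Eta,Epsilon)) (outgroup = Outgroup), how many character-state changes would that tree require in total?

10

Map each character onto (((Beta,(Gamma,Theta)),Delta),(Eta,Epsilon)) (rooted by Outgroup) and count the minimum state changes it requires (Fitch parsimony):
chelicerae fused: 1; four-chambered heart: 2; nectar spur: 3; enlarged canines: 2; keeled scales: 2.
Total tree length = 10.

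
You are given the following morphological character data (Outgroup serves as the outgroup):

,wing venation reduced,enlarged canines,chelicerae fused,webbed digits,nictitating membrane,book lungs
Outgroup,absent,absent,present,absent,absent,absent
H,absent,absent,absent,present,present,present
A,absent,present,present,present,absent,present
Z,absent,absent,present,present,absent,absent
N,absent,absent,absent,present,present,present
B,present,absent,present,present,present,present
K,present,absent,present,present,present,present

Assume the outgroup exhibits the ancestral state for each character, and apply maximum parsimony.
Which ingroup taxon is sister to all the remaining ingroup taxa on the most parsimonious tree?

Z

Character polarity is set by the outgroup: the derived state is whichever differs from the outgroup's state, so for chelicerae fused the derived state is 'absent', and for the remaining characters it is 'present'.
wing venation reduced (derived state 'present') is shared by B and K — a synapomorphy uniting that clade.
enlarged canines: derived state 'present' in A only — an autapomorphy, so it tells us nothing about relationships among taxa.
chelicerae fused (derived state 'absent') is shared by H and N — a synapomorphy uniting that clade.
All ingroup taxa share the derived state 'present' for webbed digits; it defines the ingroup but does not resolve relationships within it.
nictitating membrane (derived state 'present') is shared by B, H, K, and N — a synapomorphy uniting that clade.
book lungs: derived state 'present' in A, B, H, K, and N only — synapomorphy for {A, B, H, K, N}.
Most parsimonious ingroup topology: ((((H,N),(B,K)),A),Z).
Z is sister to the clade containing all other ingroup taxa, so it is the earliest-diverging (most basal) ingroup lineage.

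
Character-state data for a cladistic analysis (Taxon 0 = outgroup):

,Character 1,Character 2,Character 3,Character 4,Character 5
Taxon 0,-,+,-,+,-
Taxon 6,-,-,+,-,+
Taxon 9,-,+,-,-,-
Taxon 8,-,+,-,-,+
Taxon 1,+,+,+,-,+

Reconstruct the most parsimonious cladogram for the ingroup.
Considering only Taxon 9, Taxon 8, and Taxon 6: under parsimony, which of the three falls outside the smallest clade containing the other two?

Character polarity is set by the outgroup: the derived state is whichever differs from the outgroup's state, so for Character 2, Character 4 the derived state is '-', and for the remaining characters it is '+'.
Character 1: derived state '+' in Taxon 1 only — an autapomorphy, so it tells us nothing about relationships among taxa.
Character 2 (derived state '-') is unique to Taxon 6 (autapomorphy; uninformative for grouping).
Only Taxon 1 and Taxon 6 show the derived state '+' for Character 3, supporting them as a clade.
All ingroup taxa share the derived state '-' for Character 4; it defines the ingroup but does not resolve relationships within it.
Character 5: derived state '+' in Taxon 1, Taxon 6, and Taxon 8 only — synapomorphy for {Taxon 1, Taxon 6, Taxon 8}.
Most parsimonious ingroup topology: (((Taxon 6,Taxon 1),Taxon 8),Taxon 9).
Taxon 6 and Taxon 8 share a more recent common ancestor with each other than either does with Taxon 9, so Taxon 9 is the least closely related of the three.

Taxon 9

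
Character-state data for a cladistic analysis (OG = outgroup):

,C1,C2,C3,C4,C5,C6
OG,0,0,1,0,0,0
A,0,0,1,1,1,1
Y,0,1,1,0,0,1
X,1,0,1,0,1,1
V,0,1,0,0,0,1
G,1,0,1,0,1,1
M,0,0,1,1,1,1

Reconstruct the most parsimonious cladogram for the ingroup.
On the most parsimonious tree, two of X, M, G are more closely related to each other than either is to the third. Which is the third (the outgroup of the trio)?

Character polarity is set by the outgroup: the derived state is whichever differs from the outgroup's state, so for C3 the derived state is '0', and for the remaining characters it is '1'.
Only G and X show the derived state '1' for C1, supporting them as a clade.
Only V and Y show the derived state '1' for C2, supporting them as a clade.
C3: derived state '0' in V only — an autapomorphy, so it tells us nothing about relationships among taxa.
Only A and M show the derived state '1' for C4, supporting them as a clade.
C5 (derived state '1') is shared by A, G, M, and X — a synapomorphy uniting that clade.
All ingroup taxa share the derived state '1' for C6; it defines the ingroup but does not resolve relationships within it.
Most parsimonious ingroup topology: (((A,M),(X,G)),(Y,V)).
G and X share a more recent common ancestor with each other than either does with M, so M is the least closely related of the three.

M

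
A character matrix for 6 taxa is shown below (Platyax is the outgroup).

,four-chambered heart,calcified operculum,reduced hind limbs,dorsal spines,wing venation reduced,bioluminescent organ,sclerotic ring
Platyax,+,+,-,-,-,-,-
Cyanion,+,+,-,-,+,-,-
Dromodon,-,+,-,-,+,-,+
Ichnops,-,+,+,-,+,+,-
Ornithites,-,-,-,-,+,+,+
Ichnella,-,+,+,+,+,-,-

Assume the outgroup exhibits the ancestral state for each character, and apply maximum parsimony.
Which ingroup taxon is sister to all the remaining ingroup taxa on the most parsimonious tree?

Character polarity is set by the outgroup: the derived state is whichever differs from the outgroup's state, so for four-chambered heart, calcified operculum the derived state is '-', and for the remaining characters it is '+'.
Only Dromodon, Ichnella, Ichnops, and Ornithites show the derived state '-' for four-chambered heart, supporting them as a clade.
calcified operculum (derived state '-') is unique to Ornithites (autapomorphy; uninformative for grouping).
reduced hind limbs: derived state '+' in Ichnella and Ichnops only — synapomorphy for {Ichnella, Ichnops}.
dorsal spines (derived state '+') is unique to Ichnella (autapomorphy; uninformative for grouping).
All ingroup taxa share the derived state '+' for wing venation reduced; it defines the ingroup but does not resolve relationships within it.
bioluminescent organ (state '+') occurs in Ichnops and Ornithites but conflicts with the nesting implied by the other characters — most parsimoniously interpreted as homoplasy.
sclerotic ring: derived state '+' in Dromodon and Ornithites only — synapomorphy for {Dromodon, Ornithites}.
Most parsimonious ingroup topology: (Cyanion,((Dromodon,Ornithites),(Ichnops,Ichnella))).
Cyanion is sister to the clade containing all other ingroup taxa, so it is the earliest-diverging (most basal) ingroup lineage.

Cyanion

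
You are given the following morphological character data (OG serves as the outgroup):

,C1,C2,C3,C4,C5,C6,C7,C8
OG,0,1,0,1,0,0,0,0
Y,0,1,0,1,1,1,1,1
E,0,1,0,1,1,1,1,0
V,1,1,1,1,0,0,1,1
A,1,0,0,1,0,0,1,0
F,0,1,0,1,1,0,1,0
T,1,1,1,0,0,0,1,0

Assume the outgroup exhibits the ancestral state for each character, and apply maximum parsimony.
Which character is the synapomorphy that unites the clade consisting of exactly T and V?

C3

Character polarity is set by the outgroup: the derived state is whichever differs from the outgroup's state, so for C2, C4 the derived state is '0', and for the remaining characters it is '1'.
C1 (derived state '1') is shared by A, T, and V — a synapomorphy uniting that clade.
C2 (derived state '0') is unique to A (autapomorphy; uninformative for grouping).
C3: derived state '1' in T and V only — synapomorphy for {T, V}.
C4: derived state '0' in T only — an autapomorphy, so it tells us nothing about relationships among taxa.
C5: derived state '1' in E, F, and Y only — synapomorphy for {E, F, Y}.
C6 (derived state '1') is shared by E and Y — a synapomorphy uniting that clade.
C7 (derived state '1') is shared by all ingroup taxa — unites the whole ingroup.
C8 (state '1') occurs in V and Y but conflicts with the nesting implied by the other characters — most parsimoniously interpreted as homoplasy.
Most parsimonious ingroup topology: (((Y,E),F),((V,T),A)).
The clade {T, V} is supported by C3: its derived state '1' occurs in exactly those taxa and in no other taxon (including the outgroup).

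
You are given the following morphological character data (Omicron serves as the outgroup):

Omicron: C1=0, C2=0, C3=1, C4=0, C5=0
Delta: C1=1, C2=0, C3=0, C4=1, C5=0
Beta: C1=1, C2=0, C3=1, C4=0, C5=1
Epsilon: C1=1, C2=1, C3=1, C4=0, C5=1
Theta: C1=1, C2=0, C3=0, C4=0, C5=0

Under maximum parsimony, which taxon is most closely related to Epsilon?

Beta

Character polarity is set by the outgroup: the derived state is whichever differs from the outgroup's state, so for C3 the derived state is '0', and for the remaining characters it is '1'.
All ingroup taxa share the derived state '1' for C1; it defines the ingroup but does not resolve relationships within it.
C2 (derived state '1') is unique to Epsilon (autapomorphy; uninformative for grouping).
C3: derived state '0' in Delta and Theta only — synapomorphy for {Delta, Theta}.
C4 (derived state '1') is unique to Delta (autapomorphy; uninformative for grouping).
C5 (derived state '1') is shared by Beta and Epsilon — a synapomorphy uniting that clade.
Most parsimonious ingroup topology: ((Delta,Theta),(Beta,Epsilon)).
Epsilon and Beta form a cherry on this tree, so they are sister taxa.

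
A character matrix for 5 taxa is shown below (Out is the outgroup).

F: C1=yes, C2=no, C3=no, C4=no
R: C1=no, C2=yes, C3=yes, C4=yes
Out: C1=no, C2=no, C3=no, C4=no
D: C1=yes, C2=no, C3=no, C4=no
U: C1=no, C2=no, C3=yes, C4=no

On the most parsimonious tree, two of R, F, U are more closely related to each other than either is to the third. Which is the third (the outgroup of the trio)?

F

The outgroup has state 'no' for every character, so 'yes' is the derived state throughout.
Only D and F show the derived state 'yes' for C1, supporting them as a clade.
C2: derived state 'yes' in R only — an autapomorphy, so it tells us nothing about relationships among taxa.
C3: derived state 'yes' in R and U only — synapomorphy for {R, U}.
C4 (derived state 'yes') is unique to R (autapomorphy; uninformative for grouping).
Most parsimonious ingroup topology: ((U,R),(D,F)).
U and R share a more recent common ancestor with each other than either does with F, so F is the least closely related of the three.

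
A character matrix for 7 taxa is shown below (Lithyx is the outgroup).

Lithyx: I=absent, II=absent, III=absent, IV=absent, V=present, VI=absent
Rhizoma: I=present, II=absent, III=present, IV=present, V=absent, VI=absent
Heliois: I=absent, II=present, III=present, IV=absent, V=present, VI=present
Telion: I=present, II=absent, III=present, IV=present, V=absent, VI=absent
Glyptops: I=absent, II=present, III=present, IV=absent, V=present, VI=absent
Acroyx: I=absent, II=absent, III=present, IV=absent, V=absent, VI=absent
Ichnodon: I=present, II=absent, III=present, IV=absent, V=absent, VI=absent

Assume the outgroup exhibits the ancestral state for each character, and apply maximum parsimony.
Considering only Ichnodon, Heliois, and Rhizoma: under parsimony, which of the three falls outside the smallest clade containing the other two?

Character polarity is set by the outgroup: the derived state is whichever differs from the outgroup's state, so for V the derived state is 'absent', and for the remaining characters it is 'present'.
I (derived state 'present') is shared by Ichnodon, Rhizoma, and Telion — a synapomorphy uniting that clade.
II: derived state 'present' in Glyptops and Heliois only — synapomorphy for {Glyptops, Heliois}.
III (derived state 'present') is shared by all ingroup taxa — unites the whole ingroup.
Only Rhizoma and Telion show the derived state 'present' for IV, supporting them as a clade.
Only Acroyx, Ichnodon, Rhizoma, and Telion show the derived state 'absent' for V, supporting them as a clade.
VI: derived state 'present' in Heliois only — an autapomorphy, so it tells us nothing about relationships among taxa.
Most parsimonious ingroup topology: ((((Rhizoma,Telion),Ichnodon),Acroyx),(Heliois,Glyptops)).
Rhizoma and Ichnodon share a more recent common ancestor with each other than either does with Heliois, so Heliois is the least closely related of the three.

Heliois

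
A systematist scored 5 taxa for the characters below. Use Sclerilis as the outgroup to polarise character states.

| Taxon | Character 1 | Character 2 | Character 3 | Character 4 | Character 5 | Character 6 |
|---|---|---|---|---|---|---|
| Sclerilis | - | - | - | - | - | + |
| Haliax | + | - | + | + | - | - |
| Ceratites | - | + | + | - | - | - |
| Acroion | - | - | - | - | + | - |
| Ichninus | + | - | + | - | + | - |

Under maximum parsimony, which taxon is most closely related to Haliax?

Ichninus

Character polarity is set by the outgroup: the derived state is whichever differs from the outgroup's state, so for Character 6 the derived state is '-', and for the remaining characters it is '+'.
Only Haliax and Ichninus show the derived state '+' for Character 1, supporting them as a clade.
Character 2 (derived state '+') is unique to Ceratites (autapomorphy; uninformative for grouping).
Character 3 (derived state '+') is shared by Ceratites, Haliax, and Ichninus — a synapomorphy uniting that clade.
Character 4: derived state '+' in Haliax only — an autapomorphy, so it tells us nothing about relationships among taxa.
Character 5 (state '+') occurs in Acroion and Ichninus but conflicts with the nesting implied by the other characters — most parsimoniously interpreted as homoplasy.
Character 6 (derived state '-') is shared by all ingroup taxa — unites the whole ingroup.
Most parsimonious ingroup topology: (((Haliax,Ichninus),Ceratites),Acroion).
Haliax and Ichninus form a cherry on this tree, so they are sister taxa.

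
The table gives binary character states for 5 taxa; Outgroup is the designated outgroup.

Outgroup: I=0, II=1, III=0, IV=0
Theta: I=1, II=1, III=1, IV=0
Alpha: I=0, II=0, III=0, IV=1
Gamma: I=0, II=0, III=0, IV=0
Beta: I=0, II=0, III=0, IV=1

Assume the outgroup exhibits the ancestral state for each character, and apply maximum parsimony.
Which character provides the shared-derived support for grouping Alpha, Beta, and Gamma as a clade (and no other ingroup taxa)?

II

Character polarity is set by the outgroup: the derived state is whichever differs from the outgroup's state, so for II the derived state is '0', and for the remaining characters it is '1'.
I (derived state '1') is unique to Theta (autapomorphy; uninformative for grouping).
Only Alpha, Beta, and Gamma show the derived state '0' for II, supporting them as a clade.
III (derived state '1') is unique to Theta (autapomorphy; uninformative for grouping).
IV: derived state '1' in Alpha and Beta only — synapomorphy for {Alpha, Beta}.
Most parsimonious ingroup topology: (Theta,((Alpha,Beta),Gamma)).
The clade {Alpha, Beta, Gamma} is supported by II: its derived state '0' occurs in exactly those taxa and in no other taxon (including the outgroup).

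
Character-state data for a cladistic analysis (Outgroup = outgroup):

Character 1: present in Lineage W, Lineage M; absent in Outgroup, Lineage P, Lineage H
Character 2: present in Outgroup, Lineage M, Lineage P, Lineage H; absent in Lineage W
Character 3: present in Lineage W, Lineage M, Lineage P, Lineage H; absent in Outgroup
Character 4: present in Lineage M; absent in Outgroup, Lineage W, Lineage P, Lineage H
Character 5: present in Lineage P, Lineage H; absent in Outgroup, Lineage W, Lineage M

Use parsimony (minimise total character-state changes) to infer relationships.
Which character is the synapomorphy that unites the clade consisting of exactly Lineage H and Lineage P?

Character 5

Character polarity is set by the outgroup: the derived state is whichever differs from the outgroup's state, so for Character 2 the derived state is 'absent', and for the remaining characters it is 'present'.
Character 1: derived state 'present' in Lineage M and Lineage W only — synapomorphy for {Lineage M, Lineage W}.
Character 2 (derived state 'absent') is unique to Lineage W (autapomorphy; uninformative for grouping).
All ingroup taxa share the derived state 'present' for Character 3; it defines the ingroup but does not resolve relationships within it.
Character 4 (derived state 'present') is unique to Lineage M (autapomorphy; uninformative for grouping).
Only Lineage H and Lineage P show the derived state 'present' for Character 5, supporting them as a clade.
Most parsimonious ingroup topology: ((Lineage W,Lineage M),(Lineage P,Lineage H)).
The clade {Lineage H, Lineage P} is supported by Character 5: its derived state 'present' occurs in exactly those taxa and in no other taxon (including the outgroup).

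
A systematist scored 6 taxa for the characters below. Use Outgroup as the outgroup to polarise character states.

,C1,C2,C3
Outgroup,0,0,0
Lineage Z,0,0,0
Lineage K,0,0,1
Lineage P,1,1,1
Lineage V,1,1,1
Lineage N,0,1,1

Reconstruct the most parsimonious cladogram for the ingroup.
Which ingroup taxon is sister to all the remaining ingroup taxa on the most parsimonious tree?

Lineage Z

The outgroup has state '0' for every character, so '1' is the derived state throughout.
Only Lineage P and Lineage V show the derived state '1' for C1, supporting them as a clade.
C2 (derived state '1') is shared by Lineage N, Lineage P, and Lineage V — a synapomorphy uniting that clade.
C3: derived state '1' in Lineage K, Lineage N, Lineage P, and Lineage V only — synapomorphy for {Lineage K, Lineage N, Lineage P, Lineage V}.
Most parsimonious ingroup topology: (Lineage Z,(Lineage K,((Lineage P,Lineage V),Lineage N))).
Lineage Z is sister to the clade containing all other ingroup taxa, so it is the earliest-diverging (most basal) ingroup lineage.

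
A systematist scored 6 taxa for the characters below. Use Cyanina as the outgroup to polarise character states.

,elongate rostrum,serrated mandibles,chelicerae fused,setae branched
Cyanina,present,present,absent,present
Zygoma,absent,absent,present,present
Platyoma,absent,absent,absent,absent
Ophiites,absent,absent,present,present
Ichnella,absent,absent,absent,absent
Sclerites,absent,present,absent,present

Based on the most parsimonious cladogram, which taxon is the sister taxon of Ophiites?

Zygoma

Character polarity is set by the outgroup: the derived state is whichever differs from the outgroup's state, so for elongate rostrum, serrated mandibles, setae branched the derived state is 'absent', and for the remaining characters it is 'present'.
All ingroup taxa share the derived state 'absent' for elongate rostrum; it defines the ingroup but does not resolve relationships within it.
serrated mandibles: derived state 'absent' in Ichnella, Ophiites, Platyoma, and Zygoma only — synapomorphy for {Ichnella, Ophiites, Platyoma, Zygoma}.
chelicerae fused: derived state 'present' in Ophiites and Zygoma only — synapomorphy for {Ophiites, Zygoma}.
setae branched (derived state 'absent') is shared by Ichnella and Platyoma — a synapomorphy uniting that clade.
Most parsimonious ingroup topology: (((Zygoma,Ophiites),(Platyoma,Ichnella)),Sclerites).
Ophiites and Zygoma form a cherry on this tree, so they are sister taxa.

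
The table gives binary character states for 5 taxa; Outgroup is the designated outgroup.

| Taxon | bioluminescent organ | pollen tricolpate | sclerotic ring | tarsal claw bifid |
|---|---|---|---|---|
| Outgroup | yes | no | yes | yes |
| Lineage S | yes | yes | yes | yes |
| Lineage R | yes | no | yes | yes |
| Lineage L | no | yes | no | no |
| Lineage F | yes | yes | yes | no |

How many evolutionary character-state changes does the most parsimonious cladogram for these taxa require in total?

Character polarity is set by the outgroup: the derived state is whichever differs from the outgroup's state, so for bioluminescent organ, sclerotic ring, tarsal claw bifid the derived state is 'no', and for the remaining characters it is 'yes'.
bioluminescent organ (derived state 'no') is unique to Lineage L (autapomorphy; uninformative for grouping).
pollen tricolpate: derived state 'yes' in Lineage F, Lineage L, and Lineage S only — synapomorphy for {Lineage F, Lineage L, Lineage S}.
sclerotic ring (derived state 'no') is unique to Lineage L (autapomorphy; uninformative for grouping).
tarsal claw bifid (derived state 'no') is shared by Lineage F and Lineage L — a synapomorphy uniting that clade.
Most parsimonious ingroup topology: ((Lineage S,(Lineage L,Lineage F)),Lineage R).
Changes per character on this tree: bioluminescent organ: 1; pollen tricolpate: 1; sclerotic ring: 1; tarsal claw bifid: 1.
Total = 4.

4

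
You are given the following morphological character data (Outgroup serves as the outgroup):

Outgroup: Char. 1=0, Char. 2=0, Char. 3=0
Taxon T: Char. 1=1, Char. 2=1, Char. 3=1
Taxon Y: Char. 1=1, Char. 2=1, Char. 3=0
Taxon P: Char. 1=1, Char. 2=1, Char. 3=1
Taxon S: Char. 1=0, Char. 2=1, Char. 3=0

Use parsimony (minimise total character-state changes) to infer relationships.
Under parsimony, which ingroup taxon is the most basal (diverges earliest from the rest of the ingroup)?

Taxon S

The outgroup has state '0' for every character, so '1' is the derived state throughout.
Char. 1: derived state '1' in Taxon P, Taxon T, and Taxon Y only — synapomorphy for {Taxon P, Taxon T, Taxon Y}.
All ingroup taxa share the derived state '1' for Char. 2; it defines the ingroup but does not resolve relationships within it.
Char. 3: derived state '1' in Taxon P and Taxon T only — synapomorphy for {Taxon P, Taxon T}.
Most parsimonious ingroup topology: (((Taxon T,Taxon P),Taxon Y),Taxon S).
Taxon S is sister to the clade containing all other ingroup taxa, so it is the earliest-diverging (most basal) ingroup lineage.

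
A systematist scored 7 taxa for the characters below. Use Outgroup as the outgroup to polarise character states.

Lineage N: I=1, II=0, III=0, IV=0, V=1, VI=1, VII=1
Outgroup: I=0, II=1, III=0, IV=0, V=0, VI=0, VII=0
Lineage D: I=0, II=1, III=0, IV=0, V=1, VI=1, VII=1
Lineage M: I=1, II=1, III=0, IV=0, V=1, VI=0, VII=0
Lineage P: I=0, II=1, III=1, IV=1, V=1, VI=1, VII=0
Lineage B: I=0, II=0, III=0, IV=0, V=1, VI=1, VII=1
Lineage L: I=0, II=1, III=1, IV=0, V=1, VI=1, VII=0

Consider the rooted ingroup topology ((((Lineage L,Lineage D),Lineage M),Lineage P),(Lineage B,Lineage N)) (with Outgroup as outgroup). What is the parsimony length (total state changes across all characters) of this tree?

11

Map each character onto ((((Lineage L,Lineage D),Lineage M),Lineage P),(Lineage B,Lineage N)) (rooted by Outgroup) and count the minimum state changes it requires (Fitch parsimony):
I: 2; II: 1; III: 2; IV: 1; V: 1; VI: 2; VII: 2.
Total tree length = 11.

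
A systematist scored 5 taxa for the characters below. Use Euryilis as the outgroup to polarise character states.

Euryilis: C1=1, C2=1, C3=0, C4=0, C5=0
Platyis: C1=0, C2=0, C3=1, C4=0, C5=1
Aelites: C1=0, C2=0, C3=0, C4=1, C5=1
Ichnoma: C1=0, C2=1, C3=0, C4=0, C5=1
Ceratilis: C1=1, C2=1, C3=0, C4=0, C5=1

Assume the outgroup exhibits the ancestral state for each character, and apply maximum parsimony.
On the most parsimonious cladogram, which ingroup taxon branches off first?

Character polarity is set by the outgroup: the derived state is whichever differs from the outgroup's state, so for C1, C2 the derived state is '0', and for the remaining characters it is '1'.
C1: derived state '0' in Aelites, Ichnoma, and Platyis only — synapomorphy for {Aelites, Ichnoma, Platyis}.
Only Aelites and Platyis show the derived state '0' for C2, supporting them as a clade.
C3 (derived state '1') is unique to Platyis (autapomorphy; uninformative for grouping).
C4 (derived state '1') is unique to Aelites (autapomorphy; uninformative for grouping).
All ingroup taxa share the derived state '1' for C5; it defines the ingroup but does not resolve relationships within it.
Most parsimonious ingroup topology: (((Platyis,Aelites),Ichnoma),Ceratilis).
Ceratilis is sister to the clade containing all other ingroup taxa, so it is the earliest-diverging (most basal) ingroup lineage.

Ceratilis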